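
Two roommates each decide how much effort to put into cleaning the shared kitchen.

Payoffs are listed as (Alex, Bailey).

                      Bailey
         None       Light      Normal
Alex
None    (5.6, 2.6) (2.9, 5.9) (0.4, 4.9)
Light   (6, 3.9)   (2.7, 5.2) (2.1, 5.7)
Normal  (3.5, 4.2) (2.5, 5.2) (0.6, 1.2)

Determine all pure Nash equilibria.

Pure-strategy Nash equilibria: (None, Light), (Light, Normal)

Alex against None: payoffs 5.6, 6, 3.5 → best response Light.
Alex against Light: payoffs 2.9, 2.7, 2.5 → best response None.
Alex against Normal: payoffs 0.4, 2.1, 0.6 → best response Light.
Bailey against None: payoffs 2.6, 5.9, 4.9 → best response Light.
Bailey against Light: payoffs 3.9, 5.2, 5.7 → best response Normal.
Bailey against Normal: payoffs 4.2, 5.2, 1.2 → best response Light.
Mutual best responses: (None, Light); (Light, Normal).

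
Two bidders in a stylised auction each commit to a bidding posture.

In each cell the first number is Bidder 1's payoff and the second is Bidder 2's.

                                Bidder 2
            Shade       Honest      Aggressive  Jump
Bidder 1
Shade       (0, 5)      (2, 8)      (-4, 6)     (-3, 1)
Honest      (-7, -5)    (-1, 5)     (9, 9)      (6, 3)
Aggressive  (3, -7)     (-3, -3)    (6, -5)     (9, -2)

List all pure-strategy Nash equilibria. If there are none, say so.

Bidder 1 against Shade: payoffs 0, -7, 3 → best response Aggressive.
Bidder 1 against Honest: payoffs 2, -1, -3 → best response Shade.
Bidder 1 against Aggressive: payoffs -4, 9, 6 → best response Honest.
Bidder 1 against Jump: payoffs -3, 6, 9 → best response Aggressive.
Bidder 2 against Shade: payoffs 5, 8, 6, 1 → best response Honest.
Bidder 2 against Honest: payoffs -5, 5, 9, 3 → best response Aggressive.
Bidder 2 against Aggressive: payoffs -7, -3, -5, -2 → best response Jump.
Mutual best responses: (Shade, Honest); (Honest, Aggressive); (Aggressive, Jump).

The pure Nash equilibria are (Shade, Honest); (Honest, Aggressive); (Aggressive, Jump).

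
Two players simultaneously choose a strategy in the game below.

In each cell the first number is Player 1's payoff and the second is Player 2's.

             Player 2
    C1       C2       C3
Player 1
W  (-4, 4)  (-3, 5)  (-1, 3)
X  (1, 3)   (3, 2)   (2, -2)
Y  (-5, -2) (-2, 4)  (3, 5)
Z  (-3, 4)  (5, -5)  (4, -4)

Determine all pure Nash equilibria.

Player 1 against C1: payoffs -4, 1, -5, -3 → best response X.
Player 1 against C2: payoffs -3, 3, -2, 5 → best response Z.
Player 1 against C3: payoffs -1, 2, 3, 4 → best response Z.
Player 2 against W: payoffs 4, 5, 3 → best response C2.
Player 2 against X: payoffs 3, 2, -2 → best response C1.
Player 2 against Y: payoffs -2, 4, 5 → best response C3.
Player 2 against Z: payoffs 4, -5, -4 → best response C1.
Mutual best responses: (X, C1).

The unique pure-strategy Nash equilibrium is (X, C1).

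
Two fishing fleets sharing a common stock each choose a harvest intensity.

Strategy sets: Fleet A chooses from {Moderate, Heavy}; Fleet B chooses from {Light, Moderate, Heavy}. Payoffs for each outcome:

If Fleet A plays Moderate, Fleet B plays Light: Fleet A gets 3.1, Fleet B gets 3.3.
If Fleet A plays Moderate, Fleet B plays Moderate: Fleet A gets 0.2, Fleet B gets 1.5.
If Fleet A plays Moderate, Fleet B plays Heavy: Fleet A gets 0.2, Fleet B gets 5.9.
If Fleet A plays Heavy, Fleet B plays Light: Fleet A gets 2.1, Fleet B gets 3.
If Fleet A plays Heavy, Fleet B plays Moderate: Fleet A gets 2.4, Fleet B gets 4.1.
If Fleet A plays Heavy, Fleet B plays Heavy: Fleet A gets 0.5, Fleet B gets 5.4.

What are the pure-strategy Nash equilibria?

(Heavy, Heavy)

Fleet A against Light: payoffs 3.1, 2.1 → best response Moderate.
Fleet A against Moderate: payoffs 0.2, 2.4 → best response Heavy.
Fleet A against Heavy: payoffs 0.2, 0.5 → best response Heavy.
Fleet B against Moderate: payoffs 3.3, 1.5, 5.9 → best response Heavy.
Fleet B against Heavy: payoffs 3, 4.1, 5.4 → best response Heavy.
Mutual best responses: (Heavy, Heavy).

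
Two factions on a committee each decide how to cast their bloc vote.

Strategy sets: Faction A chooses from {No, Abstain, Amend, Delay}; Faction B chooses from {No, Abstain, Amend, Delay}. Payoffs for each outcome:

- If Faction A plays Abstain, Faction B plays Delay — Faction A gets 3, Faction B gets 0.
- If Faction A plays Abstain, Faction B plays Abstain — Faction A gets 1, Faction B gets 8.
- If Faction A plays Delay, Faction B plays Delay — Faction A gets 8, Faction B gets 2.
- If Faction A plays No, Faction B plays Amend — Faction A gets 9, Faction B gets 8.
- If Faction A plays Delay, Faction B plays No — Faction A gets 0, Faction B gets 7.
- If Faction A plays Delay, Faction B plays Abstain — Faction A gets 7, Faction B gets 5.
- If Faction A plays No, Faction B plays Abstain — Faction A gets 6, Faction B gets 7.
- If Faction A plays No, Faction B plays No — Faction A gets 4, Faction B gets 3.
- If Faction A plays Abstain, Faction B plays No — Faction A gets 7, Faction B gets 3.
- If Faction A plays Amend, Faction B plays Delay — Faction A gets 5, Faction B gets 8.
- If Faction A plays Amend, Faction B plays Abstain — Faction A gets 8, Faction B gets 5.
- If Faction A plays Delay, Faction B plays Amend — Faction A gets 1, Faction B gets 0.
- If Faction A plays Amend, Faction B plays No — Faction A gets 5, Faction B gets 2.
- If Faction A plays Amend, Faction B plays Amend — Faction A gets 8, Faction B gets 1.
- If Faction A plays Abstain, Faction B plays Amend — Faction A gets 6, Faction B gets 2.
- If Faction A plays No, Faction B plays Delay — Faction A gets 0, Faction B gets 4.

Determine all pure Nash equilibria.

(No, Amend)

(No, No): Faction A can switch to Abstain (4 → 7). Not NE.
(No, Abstain): Faction A can switch to Amend (6 → 8). Not NE.
(No, Amend): Faction A gets 9, best alternative 8; Faction B gets 8, best alternative 7. No profitable deviation — NE.
(No, Delay): Faction A can switch to Abstain (0 → 3). Not NE.
(Abstain, No): Faction B can switch to Abstain (3 → 8). Not NE.
(Abstain, Abstain): Faction A can switch to No (1 → 6). Not NE.
(Abstain, Amend): Faction A can switch to No (6 → 9). Not NE.
(Abstain, Delay): Faction A can switch to Amend (3 → 5). Not NE.
(Amend, No): Faction A can switch to Abstain (5 → 7). Not NE.
(The remaining 7 profiles each have a profitable deviation by the same check.)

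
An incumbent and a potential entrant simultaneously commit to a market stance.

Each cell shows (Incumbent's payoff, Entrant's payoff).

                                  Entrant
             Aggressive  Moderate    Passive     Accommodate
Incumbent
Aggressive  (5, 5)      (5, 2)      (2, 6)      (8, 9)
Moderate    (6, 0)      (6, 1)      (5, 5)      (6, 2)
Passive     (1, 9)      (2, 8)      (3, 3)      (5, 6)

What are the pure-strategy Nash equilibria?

(Aggressive, Aggressive): Incumbent can switch to Moderate (5 → 6). Not NE.
(Aggressive, Moderate): Incumbent can switch to Moderate (5 → 6). Not NE.
(Aggressive, Passive): Incumbent can switch to Moderate (2 → 5). Not NE.
(Aggressive, Accommodate): Incumbent gets 8, best alternative 6; Entrant gets 9, best alternative 6. No profitable deviation — NE.
(Moderate, Aggressive): Entrant can switch to Moderate (0 → 1). Not NE.
(Moderate, Moderate): Entrant can switch to Passive (1 → 5). Not NE.
(Moderate, Passive): Incumbent gets 5, best alternative 3; Entrant gets 5, best alternative 2. No profitable deviation — NE.
(Moderate, Accommodate): Incumbent can switch to Aggressive (6 → 8). Not NE.
(Passive, Aggressive): Incumbent can switch to Aggressive (1 → 5). Not NE.
(Passive, Moderate): Incumbent can switch to Aggressive (2 → 5). Not NE.
(The remaining 2 profiles each have a profitable deviation by the same check.)

(Aggressive, Accommodate); (Moderate, Passive)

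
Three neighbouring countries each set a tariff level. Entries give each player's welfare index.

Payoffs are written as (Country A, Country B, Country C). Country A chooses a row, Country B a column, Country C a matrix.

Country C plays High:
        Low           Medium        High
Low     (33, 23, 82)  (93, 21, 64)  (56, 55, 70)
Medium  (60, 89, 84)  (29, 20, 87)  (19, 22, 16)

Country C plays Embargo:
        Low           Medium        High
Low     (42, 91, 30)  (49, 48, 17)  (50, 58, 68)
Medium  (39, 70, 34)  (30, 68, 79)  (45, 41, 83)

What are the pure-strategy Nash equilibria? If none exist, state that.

Pure-strategy Nash equilibria: (Low, High, High); (Medium, Low, High)

(Low, Low, High): Country A can switch to Medium (33 → 60). Not NE.
(Low, Low, Embargo): Country C can switch to High (30 → 82). Not NE.
(Low, Medium, High): Country B can switch to Low (21 → 23). Not NE.
(Low, Medium, Embargo): Country B can switch to Low (48 → 91). Not NE.
(Low, High, High): Country A gets 56, best alternative 19; Country B gets 55, best alternative 23; Country C gets 70, best alternative 68. No profitable deviation — NE.
(Low, High, Embargo): Country B can switch to Low (58 → 91). Not NE.
(Medium, Low, High): Country A gets 60, best alternative 33; Country B gets 89, best alternative 22; Country C gets 84, best alternative 34. No profitable deviation — NE.
(Medium, Low, Embargo): Country A can switch to Low (39 → 42). Not NE.
(Medium, Medium, High): Country A can switch to Low (29 → 93). Not NE.
(Medium, Medium, Embargo): Country A can switch to Low (30 → 49). Not NE.
(The remaining 2 profiles each have a profitable deviation by the same check.)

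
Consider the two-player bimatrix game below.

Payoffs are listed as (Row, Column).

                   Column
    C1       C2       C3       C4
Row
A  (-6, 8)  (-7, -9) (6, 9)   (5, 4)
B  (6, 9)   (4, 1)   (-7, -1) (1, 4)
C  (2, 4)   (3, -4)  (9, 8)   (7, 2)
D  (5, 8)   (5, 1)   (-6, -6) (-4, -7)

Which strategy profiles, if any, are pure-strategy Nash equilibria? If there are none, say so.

Mark each player's best response to every combination of opponents' strategies; a profile where every player is best-responding is a pure Nash equilibrium.
Row against C1: payoffs -6, 6, 2, 5 → best response B.
Row against C2: payoffs -7, 4, 3, 5 → best response D.
Row against C3: payoffs 6, -7, 9, -6 → best response C.
Row against C4: payoffs 5, 1, 7, -4 → best response C.
Column against A: payoffs 8, -9, 9, 4 → best response C3.
Column against B: payoffs 9, 1, -1, 4 → best response C1.
Column against C: payoffs 4, -4, 8, 2 → best response C3.
Column against D: payoffs 8, 1, -6, -7 → best response C1.
Mutual best responses: (B, C1); (C, C3).

The pure Nash equilibria are (B, C1) and (C, C3).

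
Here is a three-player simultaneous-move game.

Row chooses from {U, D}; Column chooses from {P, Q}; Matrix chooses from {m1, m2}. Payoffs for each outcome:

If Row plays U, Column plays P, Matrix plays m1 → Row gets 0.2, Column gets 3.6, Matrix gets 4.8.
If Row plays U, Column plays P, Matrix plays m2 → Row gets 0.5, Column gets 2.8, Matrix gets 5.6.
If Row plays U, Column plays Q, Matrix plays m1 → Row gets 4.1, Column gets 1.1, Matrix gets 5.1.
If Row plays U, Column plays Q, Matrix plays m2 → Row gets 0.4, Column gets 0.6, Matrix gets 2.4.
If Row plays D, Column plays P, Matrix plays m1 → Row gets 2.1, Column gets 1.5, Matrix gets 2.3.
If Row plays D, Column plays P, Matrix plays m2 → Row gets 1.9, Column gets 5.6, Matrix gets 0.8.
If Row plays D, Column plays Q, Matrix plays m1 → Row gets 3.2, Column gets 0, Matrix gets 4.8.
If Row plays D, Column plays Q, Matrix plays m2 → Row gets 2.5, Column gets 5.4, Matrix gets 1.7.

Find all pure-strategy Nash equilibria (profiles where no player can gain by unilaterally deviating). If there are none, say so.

The unique pure-strategy Nash equilibrium is (D, P, m1).

Row against (P, m1): payoffs 0.2, 2.1 → best response D.
Row against (P, m2): payoffs 0.5, 1.9 → best response D.
Row against (Q, m1): payoffs 4.1, 3.2 → best response U.
Row against (Q, m2): payoffs 0.4, 2.5 → best response D.
Column against (U, m1): payoffs 3.6, 1.1 → best response P.
Column against (U, m2): payoffs 2.8, 0.6 → best response P.
Column against (D, m1): payoffs 1.5, 0 → best response P.
Column against (D, m2): payoffs 5.6, 5.4 → best response P.
Matrix against (U, P): payoffs 4.8, 5.6 → best response m2.
Matrix against (U, Q): payoffs 5.1, 2.4 → best response m1.
Matrix against (D, P): payoffs 2.3, 0.8 → best response m1.
Matrix against (D, Q): payoffs 4.8, 1.7 → best response m1.
Mutual best responses: (D, P, m1).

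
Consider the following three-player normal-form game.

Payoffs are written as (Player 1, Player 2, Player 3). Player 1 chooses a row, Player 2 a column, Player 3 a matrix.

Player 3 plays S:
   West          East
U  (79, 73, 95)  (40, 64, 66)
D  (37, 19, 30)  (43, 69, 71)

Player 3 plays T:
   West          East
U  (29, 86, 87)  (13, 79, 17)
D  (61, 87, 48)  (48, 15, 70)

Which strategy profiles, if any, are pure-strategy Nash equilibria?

Mark each player's best response to every combination of opponents' strategies; a profile where every player is best-responding is a pure Nash equilibrium.
Player 1 against (West, S): payoffs 79, 37 → best response U.
Player 1 against (West, T): payoffs 29, 61 → best response D.
Player 1 against (East, S): payoffs 40, 43 → best response D.
Player 1 against (East, T): payoffs 13, 48 → best response D.
Player 2 against (U, S): payoffs 73, 64 → best response West.
Player 2 against (U, T): payoffs 86, 79 → best response West.
Player 2 against (D, S): payoffs 19, 69 → best response East.
Player 2 against (D, T): payoffs 87, 15 → best response West.
Player 3 against (U, West): payoffs 95, 87 → best response S.
Player 3 against (U, East): payoffs 66, 17 → best response S.
Player 3 against (D, West): payoffs 30, 48 → best response T.
Player 3 against (D, East): payoffs 71, 70 → best response S.
Mutual best responses: (U, West, S); (D, West, T); (D, East, S).

(U, West, S); (D, West, T); (D, East, S)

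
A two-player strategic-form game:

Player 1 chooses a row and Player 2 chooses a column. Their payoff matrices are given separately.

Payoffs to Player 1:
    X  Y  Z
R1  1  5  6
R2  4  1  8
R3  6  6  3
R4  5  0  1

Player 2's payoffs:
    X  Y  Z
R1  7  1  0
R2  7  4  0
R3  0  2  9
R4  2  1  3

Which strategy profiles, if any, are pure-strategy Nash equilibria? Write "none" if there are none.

none

(R1, X): Player 1 can switch to R2 (1 → 4). Not NE.
(R1, Y): Player 1 can switch to R3 (5 → 6). Not NE.
(R1, Z): Player 1 can switch to R2 (6 → 8). Not NE.
(R2, X): Player 1 can switch to R3 (4 → 6). Not NE.
(R2, Y): Player 1 can switch to R1 (1 → 5). Not NE.
(R2, Z): Player 2 can switch to X (0 → 7). Not NE.
(R3, X): Player 2 can switch to Y (0 → 2). Not NE.
(R3, Y): Player 2 can switch to Z (2 → 9). Not NE.
(The remaining 4 profiles each have a profitable deviation by the same check.)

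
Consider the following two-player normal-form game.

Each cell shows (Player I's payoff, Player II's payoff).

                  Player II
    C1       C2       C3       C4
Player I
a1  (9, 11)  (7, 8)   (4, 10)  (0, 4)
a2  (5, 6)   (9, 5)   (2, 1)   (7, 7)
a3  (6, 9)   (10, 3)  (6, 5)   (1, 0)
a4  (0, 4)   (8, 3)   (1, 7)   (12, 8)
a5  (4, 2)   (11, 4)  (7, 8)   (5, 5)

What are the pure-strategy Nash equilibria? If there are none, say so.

Player I against C1: payoffs 9, 5, 6, 0, 4 → best response a1.
Player I against C2: payoffs 7, 9, 10, 8, 11 → best response a5.
Player I against C3: payoffs 4, 2, 6, 1, 7 → best response a5.
Player I against C4: payoffs 0, 7, 1, 12, 5 → best response a4.
Player II against a1: payoffs 11, 8, 10, 4 → best response C1.
Player II against a2: payoffs 6, 5, 1, 7 → best response C4.
Player II against a3: payoffs 9, 3, 5, 0 → best response C1.
Player II against a4: payoffs 4, 3, 7, 8 → best response C4.
Player II against a5: payoffs 2, 4, 8, 5 → best response C3.
Mutual best responses: (a1, C1); (a4, C4); (a5, C3).

(a1, C1), (a4, C4), (a5, C3)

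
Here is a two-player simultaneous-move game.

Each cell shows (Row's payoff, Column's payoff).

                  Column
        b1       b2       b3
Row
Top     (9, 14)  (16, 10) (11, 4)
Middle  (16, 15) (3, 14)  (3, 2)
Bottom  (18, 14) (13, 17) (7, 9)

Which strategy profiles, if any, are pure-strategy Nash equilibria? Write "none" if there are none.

This game has no pure Nash equilibrium.

For each strategy profile, look for a profitable unilateral deviation.
(Top, b1): Row can switch to Middle (9 → 16). Not NE.
(Top, b2): Column can switch to b1 (10 → 14). Not NE.
(Top, b3): Column can switch to b1 (4 → 14). Not NE.
(Middle, b1): Row can switch to Bottom (16 → 18). Not NE.
(Middle, b2): Row can switch to Top (3 → 16). Not NE.
(Middle, b3): Row can switch to Top (3 → 11). Not NE.
(The remaining 3 profiles each have a profitable deviation by the same check.)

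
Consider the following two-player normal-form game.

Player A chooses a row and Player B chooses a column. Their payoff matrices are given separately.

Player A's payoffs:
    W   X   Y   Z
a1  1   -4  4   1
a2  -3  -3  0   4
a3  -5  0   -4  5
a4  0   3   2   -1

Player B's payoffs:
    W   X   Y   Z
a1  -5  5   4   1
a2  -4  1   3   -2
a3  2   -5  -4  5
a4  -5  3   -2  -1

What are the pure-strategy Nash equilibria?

(a3, Z), (a4, X)

Mark each player's best response to every combination of opponents' strategies; a profile where every player is best-responding is a pure Nash equilibrium.
Player A against W: payoffs 1, -3, -5, 0 → best response a1.
Player A against X: payoffs -4, -3, 0, 3 → best response a4.
Player A against Y: payoffs 4, 0, -4, 2 → best response a1.
Player A against Z: payoffs 1, 4, 5, -1 → best response a3.
Player B against a1: payoffs -5, 5, 4, 1 → best response X.
Player B against a2: payoffs -4, 1, 3, -2 → best response Y.
Player B against a3: payoffs 2, -5, -4, 5 → best response Z.
Player B against a4: payoffs -5, 3, -2, -1 → best response X.
Mutual best responses: (a3, Z); (a4, X).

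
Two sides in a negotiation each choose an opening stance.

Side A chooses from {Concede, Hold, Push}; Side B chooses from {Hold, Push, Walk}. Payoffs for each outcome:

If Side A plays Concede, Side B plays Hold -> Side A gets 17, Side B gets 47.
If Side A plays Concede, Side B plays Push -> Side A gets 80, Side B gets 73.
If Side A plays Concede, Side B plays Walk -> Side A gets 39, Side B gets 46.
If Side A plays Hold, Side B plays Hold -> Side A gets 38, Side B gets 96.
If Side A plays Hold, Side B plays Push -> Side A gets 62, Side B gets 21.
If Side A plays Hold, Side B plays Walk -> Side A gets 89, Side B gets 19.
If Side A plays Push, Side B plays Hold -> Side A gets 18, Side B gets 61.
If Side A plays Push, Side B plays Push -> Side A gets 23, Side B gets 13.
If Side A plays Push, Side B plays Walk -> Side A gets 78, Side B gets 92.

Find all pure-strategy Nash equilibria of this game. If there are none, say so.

For each strategy profile, look for a profitable unilateral deviation.
(Concede, Hold): Side A can switch to Hold (17 → 38). Not NE.
(Concede, Push): Side A gets 80, best alternative 62; Side B gets 73, best alternative 47. No profitable deviation — NE.
(Concede, Walk): Side A can switch to Hold (39 → 89). Not NE.
(Hold, Hold): Side A gets 38, best alternative 18; Side B gets 96, best alternative 21. No profitable deviation — NE.
(Hold, Push): Side A can switch to Concede (62 → 80). Not NE.
(Hold, Walk): Side B can switch to Hold (19 → 96). Not NE.
(Push, Hold): Side A can switch to Hold (18 → 38). Not NE.
(Push, Push): Side A can switch to Concede (23 → 80). Not NE.
(Push, Walk): Side A can switch to Hold (78 → 89). Not NE.

The pure Nash equilibria are (Concede, Push) and (Hold, Hold).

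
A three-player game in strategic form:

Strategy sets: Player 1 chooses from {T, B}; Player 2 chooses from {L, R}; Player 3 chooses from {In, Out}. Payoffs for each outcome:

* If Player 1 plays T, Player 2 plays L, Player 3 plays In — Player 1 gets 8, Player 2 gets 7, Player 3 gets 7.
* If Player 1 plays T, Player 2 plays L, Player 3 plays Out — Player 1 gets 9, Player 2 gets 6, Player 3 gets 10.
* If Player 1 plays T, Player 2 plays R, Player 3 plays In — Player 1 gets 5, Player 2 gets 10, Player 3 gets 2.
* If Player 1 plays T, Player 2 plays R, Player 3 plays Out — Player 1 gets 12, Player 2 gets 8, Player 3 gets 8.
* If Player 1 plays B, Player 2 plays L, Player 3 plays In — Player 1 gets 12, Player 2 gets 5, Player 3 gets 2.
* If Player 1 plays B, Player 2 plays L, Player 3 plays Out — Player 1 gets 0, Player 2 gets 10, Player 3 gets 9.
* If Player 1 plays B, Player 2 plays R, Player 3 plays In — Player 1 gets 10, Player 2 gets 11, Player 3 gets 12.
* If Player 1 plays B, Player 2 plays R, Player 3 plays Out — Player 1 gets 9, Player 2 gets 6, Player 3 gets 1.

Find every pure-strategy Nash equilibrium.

(T, R, Out); (B, R, In)

(T, L, In): Player 1 can switch to B (8 → 12). Not NE.
(T, L, Out): Player 2 can switch to R (6 → 8). Not NE.
(T, R, In): Player 1 can switch to B (5 → 10). Not NE.
(T, R, Out): Player 1 gets 12, best alternative 9; Player 2 gets 8, best alternative 6; Player 3 gets 8, best alternative 2. No profitable deviation — NE.
(B, L, In): Player 2 can switch to R (5 → 11). Not NE.
(B, L, Out): Player 1 can switch to T (0 → 9). Not NE.
(B, R, In): Player 1 gets 10, best alternative 5; Player 2 gets 11, best alternative 5; Player 3 gets 12, best alternative 1. No profitable deviation — NE.
(B, R, Out): Player 1 can switch to T (9 → 12). Not NE.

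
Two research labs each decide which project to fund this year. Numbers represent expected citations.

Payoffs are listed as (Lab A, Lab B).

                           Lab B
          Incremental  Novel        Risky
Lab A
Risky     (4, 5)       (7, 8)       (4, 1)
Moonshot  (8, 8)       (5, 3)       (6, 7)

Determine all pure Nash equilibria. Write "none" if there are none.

Pure-strategy Nash equilibria: (Risky, Novel); (Moonshot, Incremental)

Mark each player's best response to every combination of opponents' strategies; a profile where every player is best-responding is a pure Nash equilibrium.
Lab A against Incremental: payoffs 4, 8 → best response Moonshot.
Lab A against Novel: payoffs 7, 5 → best response Risky.
Lab A against Risky: payoffs 4, 6 → best response Moonshot.
Lab B against Risky: payoffs 5, 8, 1 → best response Novel.
Lab B against Moonshot: payoffs 8, 3, 7 → best response Incremental.
Mutual best responses: (Risky, Novel); (Moonshot, Incremental).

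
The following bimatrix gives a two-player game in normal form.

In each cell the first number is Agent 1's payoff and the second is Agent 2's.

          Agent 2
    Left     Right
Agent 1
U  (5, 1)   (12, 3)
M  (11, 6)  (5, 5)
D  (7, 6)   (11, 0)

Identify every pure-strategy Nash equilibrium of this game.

Pure-strategy Nash equilibria: (U, Right), (M, Left)

Agent 1 against Left: payoffs 5, 11, 7 → best response M.
Agent 1 against Right: payoffs 12, 5, 11 → best response U.
Agent 2 against U: payoffs 1, 3 → best response Right.
Agent 2 against M: payoffs 6, 5 → best response Left.
Agent 2 against D: payoffs 6, 0 → best response Left.
Mutual best responses: (U, Right); (M, Left).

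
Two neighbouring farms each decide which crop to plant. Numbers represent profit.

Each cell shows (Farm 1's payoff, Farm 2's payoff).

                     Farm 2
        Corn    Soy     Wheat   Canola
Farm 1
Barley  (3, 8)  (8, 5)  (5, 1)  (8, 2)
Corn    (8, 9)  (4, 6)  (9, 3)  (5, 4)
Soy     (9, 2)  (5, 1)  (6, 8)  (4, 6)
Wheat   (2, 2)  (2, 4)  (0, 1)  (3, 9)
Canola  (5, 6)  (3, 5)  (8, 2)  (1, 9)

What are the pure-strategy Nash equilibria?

(Barley, Corn): Farm 1 can switch to Corn (3 → 8). Not NE.
(Barley, Soy): Farm 2 can switch to Corn (5 → 8). Not NE.
(Barley, Wheat): Farm 1 can switch to Corn (5 → 9). Not NE.
(Barley, Canola): Farm 2 can switch to Corn (2 → 8). Not NE.
(Corn, Corn): Farm 1 can switch to Soy (8 → 9). Not NE.
(Corn, Soy): Farm 1 can switch to Barley (4 → 8). Not NE.
(Corn, Wheat): Farm 2 can switch to Corn (3 → 9). Not NE.
(Corn, Canola): Farm 1 can switch to Barley (5 → 8). Not NE.
(Soy, Corn): Farm 2 can switch to Wheat (2 → 8). Not NE.
(Soy, Soy): Farm 1 can switch to Barley (5 → 8). Not NE.
(Soy, Wheat): Farm 1 can switch to Corn (6 → 9). Not NE.
(Soy, Canola): Farm 1 can switch to Barley (4 → 8). Not NE.
(The remaining 8 profiles each have a profitable deviation by the same check.)

There is no pure-strategy Nash equilibrium.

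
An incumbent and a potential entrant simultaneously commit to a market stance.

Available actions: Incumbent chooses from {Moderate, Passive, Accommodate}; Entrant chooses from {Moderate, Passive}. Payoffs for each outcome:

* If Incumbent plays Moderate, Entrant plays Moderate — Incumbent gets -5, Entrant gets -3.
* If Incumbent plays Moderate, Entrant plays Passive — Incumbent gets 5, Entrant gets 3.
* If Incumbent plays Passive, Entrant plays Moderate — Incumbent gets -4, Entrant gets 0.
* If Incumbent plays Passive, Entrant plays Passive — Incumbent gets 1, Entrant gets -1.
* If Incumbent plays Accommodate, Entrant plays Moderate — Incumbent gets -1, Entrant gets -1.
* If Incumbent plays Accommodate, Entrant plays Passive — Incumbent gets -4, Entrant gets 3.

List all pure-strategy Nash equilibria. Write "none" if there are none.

Pure NE: (Moderate, Passive)

Mark each player's best response to every combination of opponents' strategies; a profile where every player is best-responding is a pure Nash equilibrium.
Incumbent against Moderate: payoffs -5, -4, -1 → best response Accommodate.
Incumbent against Passive: payoffs 5, 1, -4 → best response Moderate.
Entrant against Moderate: payoffs -3, 3 → best response Passive.
Entrant against Passive: payoffs 0, -1 → best response Moderate.
Entrant against Accommodate: payoffs -1, 3 → best response Passive.
Mutual best responses: (Moderate, Passive).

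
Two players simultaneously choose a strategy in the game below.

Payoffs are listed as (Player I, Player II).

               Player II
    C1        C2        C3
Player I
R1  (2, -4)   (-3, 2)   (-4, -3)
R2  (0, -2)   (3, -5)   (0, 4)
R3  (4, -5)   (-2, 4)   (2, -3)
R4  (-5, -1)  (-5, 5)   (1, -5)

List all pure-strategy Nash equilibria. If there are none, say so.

Player I against C1: payoffs 2, 0, 4, -5 → best response R3.
Player I against C2: payoffs -3, 3, -2, -5 → best response R2.
Player I against C3: payoffs -4, 0, 2, 1 → best response R3.
Player II against R1: payoffs -4, 2, -3 → best response C2.
Player II against R2: payoffs -2, -5, 4 → best response C3.
Player II against R3: payoffs -5, 4, -3 → best response C2.
Player II against R4: payoffs -1, 5, -5 → best response C2.
No profile is a mutual best response for all players.

There is no pure-strategy Nash equilibrium.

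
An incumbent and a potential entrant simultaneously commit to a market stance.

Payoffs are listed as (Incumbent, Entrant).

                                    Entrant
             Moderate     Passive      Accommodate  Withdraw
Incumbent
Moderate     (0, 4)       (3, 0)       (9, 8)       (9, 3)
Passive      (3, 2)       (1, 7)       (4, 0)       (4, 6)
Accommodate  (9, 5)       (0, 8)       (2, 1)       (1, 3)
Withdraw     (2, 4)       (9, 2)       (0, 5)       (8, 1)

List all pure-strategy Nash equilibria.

(Moderate, Moderate): Incumbent can switch to Passive (0 → 3). Not NE.
(Moderate, Passive): Incumbent can switch to Withdraw (3 → 9). Not NE.
(Moderate, Accommodate): Incumbent gets 9, best alternative 4; Entrant gets 8, best alternative 4. No profitable deviation — NE.
(Moderate, Withdraw): Entrant can switch to Moderate (3 → 4). Not NE.
(Passive, Moderate): Incumbent can switch to Accommodate (3 → 9). Not NE.
(Passive, Passive): Incumbent can switch to Moderate (1 → 3). Not NE.
(Passive, Accommodate): Incumbent can switch to Moderate (4 → 9). Not NE.
(Passive, Withdraw): Incumbent can switch to Moderate (4 → 9). Not NE.
(Accommodate, Moderate): Entrant can switch to Passive (5 → 8). Not NE.
(Accommodate, Passive): Incumbent can switch to Moderate (0 → 3). Not NE.
(Accommodate, Accommodate): Incumbent can switch to Moderate (2 → 9). Not NE.
(Accommodate, Withdraw): Incumbent can switch to Moderate (1 → 9). Not NE.
(Withdraw, Moderate): Incumbent can switch to Passive (2 → 3). Not NE.
(The remaining 3 profiles each have a profitable deviation by the same check.)

(Moderate, Accommodate)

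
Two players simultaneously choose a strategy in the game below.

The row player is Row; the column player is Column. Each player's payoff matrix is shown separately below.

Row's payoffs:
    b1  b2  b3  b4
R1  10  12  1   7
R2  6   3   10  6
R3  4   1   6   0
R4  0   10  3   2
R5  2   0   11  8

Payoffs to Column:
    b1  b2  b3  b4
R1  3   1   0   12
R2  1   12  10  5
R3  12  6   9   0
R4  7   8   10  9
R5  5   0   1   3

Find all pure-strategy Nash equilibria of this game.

Row against b1: payoffs 10, 6, 4, 0, 2 → best response R1.
Row against b2: payoffs 12, 3, 1, 10, 0 → best response R1.
Row against b3: payoffs 1, 10, 6, 3, 11 → best response R5.
Row against b4: payoffs 7, 6, 0, 2, 8 → best response R5.
Column against R1: payoffs 3, 1, 0, 12 → best response b4.
Column against R2: payoffs 1, 12, 10, 5 → best response b2.
Column against R3: payoffs 12, 6, 9, 0 → best response b1.
Column against R4: payoffs 7, 8, 10, 9 → best response b3.
Column against R5: payoffs 5, 0, 1, 3 → best response b1.
No profile is a mutual best response for all players.

There is no pure-strategy Nash equilibrium.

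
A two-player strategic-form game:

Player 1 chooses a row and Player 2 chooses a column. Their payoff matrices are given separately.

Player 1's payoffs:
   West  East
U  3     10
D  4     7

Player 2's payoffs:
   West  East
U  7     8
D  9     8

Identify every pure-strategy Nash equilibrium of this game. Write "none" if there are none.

Mark each player's best response to every combination of opponents' strategies; a profile where every player is best-responding is a pure Nash equilibrium.
Player 1 against West: payoffs 3, 4 → best response D.
Player 1 against East: payoffs 10, 7 → best response U.
Player 2 against U: payoffs 7, 8 → best response East.
Player 2 against D: payoffs 9, 8 → best response West.
Mutual best responses: (U, East); (D, West).

Pure-strategy Nash equilibria: (U, East); (D, West)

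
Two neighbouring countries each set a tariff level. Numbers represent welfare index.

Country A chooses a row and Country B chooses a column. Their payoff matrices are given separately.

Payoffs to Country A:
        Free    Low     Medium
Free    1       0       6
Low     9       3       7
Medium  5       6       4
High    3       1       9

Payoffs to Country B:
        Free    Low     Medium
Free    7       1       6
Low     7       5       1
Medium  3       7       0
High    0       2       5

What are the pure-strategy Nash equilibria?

Mark each player's best response to every combination of opponents' strategies; a profile where every player is best-responding is a pure Nash equilibrium.
Country A against Free: payoffs 1, 9, 5, 3 → best response Low.
Country A against Low: payoffs 0, 3, 6, 1 → best response Medium.
Country A against Medium: payoffs 6, 7, 4, 9 → best response High.
Country B against Free: payoffs 7, 1, 6 → best response Free.
Country B against Low: payoffs 7, 5, 1 → best response Free.
Country B against Medium: payoffs 3, 7, 0 → best response Low.
Country B against High: payoffs 0, 2, 5 → best response Medium.
Mutual best responses: (Low, Free); (Medium, Low); (High, Medium).

Pure-strategy Nash equilibria: (Low, Free); (Medium, Low); (High, Medium)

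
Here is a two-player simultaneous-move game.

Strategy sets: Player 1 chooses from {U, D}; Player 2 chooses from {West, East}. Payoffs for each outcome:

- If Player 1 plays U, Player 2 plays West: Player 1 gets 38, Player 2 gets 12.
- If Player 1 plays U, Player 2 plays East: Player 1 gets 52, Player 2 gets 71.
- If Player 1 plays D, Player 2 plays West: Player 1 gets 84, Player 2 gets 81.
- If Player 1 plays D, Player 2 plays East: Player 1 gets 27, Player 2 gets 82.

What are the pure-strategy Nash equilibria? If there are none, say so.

Pure NE: (U, East)

For each strategy profile, look for a profitable unilateral deviation.
(U, West): Player 1 can switch to D (38 → 84). Not NE.
(U, East): Player 1 gets 52, best alternative 27; Player 2 gets 71, best alternative 12. No profitable deviation — NE.
(D, West): Player 2 can switch to East (81 → 82). Not NE.
(D, East): Player 1 can switch to U (27 → 52). Not NE.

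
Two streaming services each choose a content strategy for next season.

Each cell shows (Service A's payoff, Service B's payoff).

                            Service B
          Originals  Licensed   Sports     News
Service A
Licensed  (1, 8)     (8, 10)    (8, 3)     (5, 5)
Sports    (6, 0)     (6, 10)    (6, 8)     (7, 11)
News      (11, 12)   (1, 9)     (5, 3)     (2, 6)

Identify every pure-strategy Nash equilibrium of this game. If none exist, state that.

Pure-strategy Nash equilibria: (Licensed, Licensed); (Sports, News); (News, Originals)

Service A against Originals: payoffs 1, 6, 11 → best response News.
Service A against Licensed: payoffs 8, 6, 1 → best response Licensed.
Service A against Sports: payoffs 8, 6, 5 → best response Licensed.
Service A against News: payoffs 5, 7, 2 → best response Sports.
Service B against Licensed: payoffs 8, 10, 3, 5 → best response Licensed.
Service B against Sports: payoffs 0, 10, 8, 11 → best response News.
Service B against News: payoffs 12, 9, 3, 6 → best response Originals.
Mutual best responses: (Licensed, Licensed); (Sports, News); (News, Originals).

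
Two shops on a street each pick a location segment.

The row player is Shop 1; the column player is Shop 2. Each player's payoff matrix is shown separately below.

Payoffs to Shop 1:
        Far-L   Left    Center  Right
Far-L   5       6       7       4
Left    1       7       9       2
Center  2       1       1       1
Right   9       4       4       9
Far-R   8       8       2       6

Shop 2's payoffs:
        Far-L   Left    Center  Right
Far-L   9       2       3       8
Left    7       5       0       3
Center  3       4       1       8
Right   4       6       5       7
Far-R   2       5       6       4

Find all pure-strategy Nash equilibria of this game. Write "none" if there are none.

Mark each player's best response to every combination of opponents' strategies; a profile where every player is best-responding is a pure Nash equilibrium.
Shop 1 against Far-L: payoffs 5, 1, 2, 9, 8 → best response Right.
Shop 1 against Left: payoffs 6, 7, 1, 4, 8 → best response Far-R.
Shop 1 against Center: payoffs 7, 9, 1, 4, 2 → best response Left.
Shop 1 against Right: payoffs 4, 2, 1, 9, 6 → best response Right.
Shop 2 against Far-L: payoffs 9, 2, 3, 8 → best response Far-L.
Shop 2 against Left: payoffs 7, 5, 0, 3 → best response Far-L.
Shop 2 against Center: payoffs 3, 4, 1, 8 → best response Right.
Shop 2 against Right: payoffs 4, 6, 5, 7 → best response Right.
Shop 2 against Far-R: payoffs 2, 5, 6, 4 → best response Center.
Mutual best responses: (Right, Right).

The unique pure-strategy Nash equilibrium is (Right, Right).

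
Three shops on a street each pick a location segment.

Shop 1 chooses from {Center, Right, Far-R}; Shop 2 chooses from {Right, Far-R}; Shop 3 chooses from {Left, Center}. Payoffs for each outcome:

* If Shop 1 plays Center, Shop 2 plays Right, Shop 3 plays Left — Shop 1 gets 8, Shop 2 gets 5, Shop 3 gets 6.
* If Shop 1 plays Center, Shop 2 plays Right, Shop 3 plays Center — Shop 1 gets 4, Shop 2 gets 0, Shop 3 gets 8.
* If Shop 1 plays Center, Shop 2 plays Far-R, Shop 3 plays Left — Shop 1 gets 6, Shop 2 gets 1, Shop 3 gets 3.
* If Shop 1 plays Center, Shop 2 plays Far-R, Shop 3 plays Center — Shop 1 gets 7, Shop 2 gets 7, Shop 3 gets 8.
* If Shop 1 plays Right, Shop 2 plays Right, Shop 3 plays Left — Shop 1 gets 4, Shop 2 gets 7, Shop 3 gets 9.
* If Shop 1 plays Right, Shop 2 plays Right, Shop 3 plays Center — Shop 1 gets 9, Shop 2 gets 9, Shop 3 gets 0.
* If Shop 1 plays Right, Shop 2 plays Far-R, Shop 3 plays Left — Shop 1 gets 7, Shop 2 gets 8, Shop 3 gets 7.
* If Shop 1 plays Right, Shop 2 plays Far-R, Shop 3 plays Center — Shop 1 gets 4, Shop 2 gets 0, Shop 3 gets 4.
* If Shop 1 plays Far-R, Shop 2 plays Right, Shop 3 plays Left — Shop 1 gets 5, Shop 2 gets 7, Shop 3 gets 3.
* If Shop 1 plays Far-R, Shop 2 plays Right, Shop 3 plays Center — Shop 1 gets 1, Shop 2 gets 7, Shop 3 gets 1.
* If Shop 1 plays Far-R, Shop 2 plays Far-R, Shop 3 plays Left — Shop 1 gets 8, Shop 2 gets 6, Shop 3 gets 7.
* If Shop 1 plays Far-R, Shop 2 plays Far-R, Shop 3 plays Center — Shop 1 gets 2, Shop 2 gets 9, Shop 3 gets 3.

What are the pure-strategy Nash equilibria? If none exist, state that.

Pure NE: (Center, Far-R, Center)

Mark each player's best response to every combination of opponents' strategies; a profile where every player is best-responding is a pure Nash equilibrium.
Shop 1 against (Right, Left): payoffs 8, 4, 5 → best response Center.
Shop 1 against (Right, Center): payoffs 4, 9, 1 → best response Right.
Shop 1 against (Far-R, Left): payoffs 6, 7, 8 → best response Far-R.
Shop 1 against (Far-R, Center): payoffs 7, 4, 2 → best response Center.
Shop 2 against (Center, Left): payoffs 5, 1 → best response Right.
Shop 2 against (Center, Center): payoffs 0, 7 → best response Far-R.
Shop 2 against (Right, Left): payoffs 7, 8 → best response Far-R.
Shop 2 against (Right, Center): payoffs 9, 0 → best response Right.
Shop 2 against (Far-R, Left): payoffs 7, 6 → best response Right.
Shop 2 against (Far-R, Center): payoffs 7, 9 → best response Far-R.
Shop 3 against (Center, Right): payoffs 6, 8 → best response Center.
Shop 3 against (Center, Far-R): payoffs 3, 8 → best response Center.
Shop 3 against (Right, Right): payoffs 9, 0 → best response Left.
Shop 3 against (Right, Far-R): payoffs 7, 4 → best response Left.
Shop 3 against (Far-R, Right): payoffs 3, 1 → best response Left.
Shop 3 against (Far-R, Far-R): payoffs 7, 3 → best response Left.
Mutual best responses: (Center, Far-R, Center).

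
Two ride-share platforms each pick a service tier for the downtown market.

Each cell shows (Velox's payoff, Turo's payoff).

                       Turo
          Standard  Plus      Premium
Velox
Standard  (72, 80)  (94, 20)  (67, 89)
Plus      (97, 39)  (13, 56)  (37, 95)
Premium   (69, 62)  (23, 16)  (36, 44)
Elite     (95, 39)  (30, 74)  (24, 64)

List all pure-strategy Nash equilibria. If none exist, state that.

Check each profile: it is a Nash equilibrium iff no player can strictly gain by switching unilaterally.
(Standard, Standard): Velox can switch to Plus (72 → 97). Not NE.
(Standard, Plus): Turo can switch to Standard (20 → 80). Not NE.
(Standard, Premium): Velox gets 67, best alternative 37; Turo gets 89, best alternative 80. No profitable deviation — NE.
(Plus, Standard): Turo can switch to Plus (39 → 56). Not NE.
(Plus, Plus): Velox can switch to Standard (13 → 94). Not NE.
(Plus, Premium): Velox can switch to Standard (37 → 67). Not NE.
(Premium, Standard): Velox can switch to Standard (69 → 72). Not NE.
(Premium, Plus): Velox can switch to Standard (23 → 94). Not NE.
(Premium, Premium): Velox can switch to Standard (36 → 67). Not NE.
(Elite, Standard): Velox can switch to Plus (95 → 97). Not NE.
(Elite, Plus): Velox can switch to Standard (30 → 94). Not NE.
(Elite, Premium): Velox can switch to Standard (24 → 67). Not NE.

The unique pure-strategy Nash equilibrium is (Standard, Premium).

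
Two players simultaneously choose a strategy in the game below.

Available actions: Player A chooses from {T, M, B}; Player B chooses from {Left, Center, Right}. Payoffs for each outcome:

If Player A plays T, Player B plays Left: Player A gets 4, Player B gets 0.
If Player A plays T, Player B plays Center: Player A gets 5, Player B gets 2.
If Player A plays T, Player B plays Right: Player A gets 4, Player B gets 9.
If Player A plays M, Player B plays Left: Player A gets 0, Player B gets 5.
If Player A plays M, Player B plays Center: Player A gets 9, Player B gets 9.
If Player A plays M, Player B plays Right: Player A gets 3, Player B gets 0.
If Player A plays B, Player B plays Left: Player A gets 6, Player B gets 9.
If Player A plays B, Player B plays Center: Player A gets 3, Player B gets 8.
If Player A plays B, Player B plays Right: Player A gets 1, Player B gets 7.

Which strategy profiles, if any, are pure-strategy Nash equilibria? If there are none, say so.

(T, Left): Player A can switch to B (4 → 6). Not NE.
(T, Center): Player A can switch to M (5 → 9). Not NE.
(T, Right): Player A gets 4, best alternative 3; Player B gets 9, best alternative 2. No profitable deviation — NE.
(M, Left): Player A can switch to T (0 → 4). Not NE.
(M, Center): Player A gets 9, best alternative 5; Player B gets 9, best alternative 5. No profitable deviation — NE.
(M, Right): Player A can switch to T (3 → 4). Not NE.
(B, Left): Player A gets 6, best alternative 4; Player B gets 9, best alternative 8. No profitable deviation — NE.
(B, Center): Player A can switch to T (3 → 5). Not NE.
(B, Right): Player A can switch to T (1 → 4). Not NE.

Pure-strategy Nash equilibria: (T, Right), (M, Center), (B, Left)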